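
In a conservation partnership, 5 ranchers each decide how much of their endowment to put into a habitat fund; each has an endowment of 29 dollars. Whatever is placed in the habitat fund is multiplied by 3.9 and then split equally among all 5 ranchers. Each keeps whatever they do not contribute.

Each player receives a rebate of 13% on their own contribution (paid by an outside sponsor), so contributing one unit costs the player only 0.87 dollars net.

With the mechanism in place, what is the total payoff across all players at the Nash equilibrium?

145.00 dollars

With the mechanism, a contributed unit returns (3.9/5) / 0.87 = 0.8966 per unit of net cost — still below 1 — so contributing 0 remains dominant for every player.
Everyone keeps their endowment and the group total is 5 × 29 = 145.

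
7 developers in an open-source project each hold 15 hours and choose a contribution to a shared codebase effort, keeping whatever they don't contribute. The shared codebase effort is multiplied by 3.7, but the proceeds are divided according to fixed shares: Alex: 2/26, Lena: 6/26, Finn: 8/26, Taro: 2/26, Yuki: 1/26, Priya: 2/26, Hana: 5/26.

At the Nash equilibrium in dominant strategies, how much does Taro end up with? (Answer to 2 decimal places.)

19.27 hours

A player with share s gets back 3.7·s per unit contributed, so full contribution is dominant for anyone with s > 1/3.7 = 0.2703 and zero contribution is dominant for anyone below.
The only share above 0.2703 is Finn's 8/26, contributing 15; the remaining 6 contribute 0. Total contributed: 15.
Taro keeps 15 and receives 3.7 × 15 × 2/26 = 4.27 from the shared codebase effort, for a payoff of 19.27.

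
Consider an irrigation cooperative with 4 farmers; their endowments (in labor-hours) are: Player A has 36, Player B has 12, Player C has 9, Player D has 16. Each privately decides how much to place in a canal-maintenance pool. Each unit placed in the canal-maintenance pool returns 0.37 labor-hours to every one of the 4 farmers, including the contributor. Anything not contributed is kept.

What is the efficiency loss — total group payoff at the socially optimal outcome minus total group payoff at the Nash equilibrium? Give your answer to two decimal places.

The private return per contributed unit is 0.37 < 1 for everyone, so the Nash equilibrium is zero contribution and the group total is Σ E_j = 36 + 12 + 9 + 16 = 73.
Each contributed unit returns 1.480 to the group, so the social optimum is full contribution by everyone: group total = 1.480 × 73 = 108.04.
Efficiency loss = (1.480 − 1) × 73 = 35.04.

35.04 labor-hours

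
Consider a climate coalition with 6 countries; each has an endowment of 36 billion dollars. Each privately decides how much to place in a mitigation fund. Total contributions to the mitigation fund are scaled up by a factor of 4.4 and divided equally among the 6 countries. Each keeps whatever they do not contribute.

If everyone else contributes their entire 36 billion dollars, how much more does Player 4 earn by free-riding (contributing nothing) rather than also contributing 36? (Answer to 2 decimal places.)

Switching from a contribution of 36 to 0 lets Player 4 keep an extra 36 billion dollars, but lowers the mitigation fund by 36, which costs Player 4 their own share of that drop: 4.4/6 × 36 = 26.40.
Net gain = 36 − 26.40 = 9.60. The private return per contributed unit (0.7333) is below 1, so free-riding is indeed the best response regardless of what the others do.

9.60 billion dollars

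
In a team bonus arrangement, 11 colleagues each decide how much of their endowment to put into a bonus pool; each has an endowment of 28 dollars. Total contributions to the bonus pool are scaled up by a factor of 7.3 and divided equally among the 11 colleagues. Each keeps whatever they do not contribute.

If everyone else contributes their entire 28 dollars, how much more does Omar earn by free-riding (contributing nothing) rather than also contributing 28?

Switching from a contribution of 28 to 0 lets Omar keep an extra 28 dollars, but lowers the bonus pool by 28, which costs Omar their own share of that drop: 7.3/11 × 28 = 18.58.
Net gain = 28 − 18.58 = 9.42. The private return per contributed unit (0.6636) is below 1, so free-riding is indeed the best response regardless of what the others do.

9.42 dollars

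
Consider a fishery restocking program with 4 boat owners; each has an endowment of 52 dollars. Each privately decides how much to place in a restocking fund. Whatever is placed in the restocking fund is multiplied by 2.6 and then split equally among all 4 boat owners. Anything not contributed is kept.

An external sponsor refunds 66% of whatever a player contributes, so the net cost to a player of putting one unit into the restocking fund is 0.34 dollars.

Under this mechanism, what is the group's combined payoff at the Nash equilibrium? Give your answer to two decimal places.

The effective private return per unit is now (2.6/4) / 0.34 = 1.9118 > 1, so every player's dominant strategy flips to full contribution.
So the Nash equilibrium is full contribution by all 4; the group earns 4 × (52 × 0.66 + 2.6 × 52) = 678.08.

678.08 dollars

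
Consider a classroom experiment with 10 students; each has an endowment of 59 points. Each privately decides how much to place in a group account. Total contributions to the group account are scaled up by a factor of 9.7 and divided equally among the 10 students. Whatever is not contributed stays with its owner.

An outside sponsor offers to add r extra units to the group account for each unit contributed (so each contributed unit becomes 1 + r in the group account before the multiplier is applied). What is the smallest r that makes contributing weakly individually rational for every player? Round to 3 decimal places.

0.031

With matching at rate r, one contributed unit becomes (1 + r) in the group account and returns 9.7 × (1 + r) / 10 to the contributor.
Setting this equal to 1: 1 + r = 10/9.7 = 1.0309.
So the minimum matching rate is r = 1.0309 − 1 = 0.031.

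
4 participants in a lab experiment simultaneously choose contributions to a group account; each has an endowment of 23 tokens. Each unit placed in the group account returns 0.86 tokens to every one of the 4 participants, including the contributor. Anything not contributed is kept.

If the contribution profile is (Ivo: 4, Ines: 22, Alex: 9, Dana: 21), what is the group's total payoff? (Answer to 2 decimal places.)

Total contributed: 4 + 22 + 9 + 21 = 56; total kept: 4 × 23 − 56 = 36.
The group account pays out 0.86 × 4 × 56 = 192.64 in aggregate.
Group total = 36 + 192.64 = 228.64.

228.64 tokens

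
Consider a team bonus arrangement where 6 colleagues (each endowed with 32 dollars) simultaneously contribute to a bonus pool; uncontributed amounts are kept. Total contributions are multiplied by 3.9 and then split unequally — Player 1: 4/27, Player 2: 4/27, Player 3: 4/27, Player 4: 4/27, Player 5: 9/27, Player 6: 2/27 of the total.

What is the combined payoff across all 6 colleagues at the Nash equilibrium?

284.80 dollars

Player j's private return per contributed unit is 3.9 × (j's share). Contributing is weakly dominant for j when that share is at least 1/3.9 = 0.2564, and contributing 0 is dominant otherwise.
Only Player 5 (9/27) clears that bar, contributing 32; the remaining 5 contribute 0. Total contributed: 32.
The bonus pool pays out 3.9 × 32 = 124.80 in total (split across the unequal shares, but the aggregate is all that matters for the group sum).
The 5 free-riders keep 32 each, adding 160. Group total = 160 + 124.80 = 284.80.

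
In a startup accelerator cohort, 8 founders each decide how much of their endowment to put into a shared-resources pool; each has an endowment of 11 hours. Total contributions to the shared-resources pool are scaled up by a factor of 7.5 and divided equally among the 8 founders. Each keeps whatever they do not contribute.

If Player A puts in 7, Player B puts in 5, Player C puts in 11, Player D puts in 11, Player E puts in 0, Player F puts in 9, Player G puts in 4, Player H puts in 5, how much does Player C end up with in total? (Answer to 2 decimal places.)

Total contributed: 7 + 5 + 11 + 11 + 0 + 9 + 4 + 5 = 52.
Each receives 7.5 × 52 / 8 = 48.75 from the shared-resources pool.
Player C keeps 11 − 11 = 0, so Player C's payoff is 0 + 48.75 = 48.75.

48.75 hours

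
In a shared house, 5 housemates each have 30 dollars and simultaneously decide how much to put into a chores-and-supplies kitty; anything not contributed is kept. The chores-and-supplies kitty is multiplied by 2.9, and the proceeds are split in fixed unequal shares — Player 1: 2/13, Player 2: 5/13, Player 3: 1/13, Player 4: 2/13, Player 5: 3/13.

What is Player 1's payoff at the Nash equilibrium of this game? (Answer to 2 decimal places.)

A player with share s gets back 2.9·s per unit contributed, so full contribution is dominant for anyone with s > 1/2.9 = 0.3448 and zero contribution is dominant for anyone below.
Player 2 alone (share 5/13) is above the threshold, contributing 30; the remaining 4 contribute 0. Total contributed: 30.
Player 1 keeps 30 and receives 2.9 × 30 × 2/13 = 13.38 from the chores-and-supplies kitty, for a payoff of 43.38.

43.38 dollars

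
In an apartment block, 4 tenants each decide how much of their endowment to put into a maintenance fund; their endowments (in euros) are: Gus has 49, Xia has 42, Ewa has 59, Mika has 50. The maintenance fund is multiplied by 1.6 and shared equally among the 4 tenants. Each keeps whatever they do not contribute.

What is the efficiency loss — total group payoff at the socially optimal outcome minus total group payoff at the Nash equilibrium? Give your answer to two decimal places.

120.00 euros

The private return per contributed unit is 1.6/4 = 0.4000 < 1 for every player regardless of endowment, so the Nash equilibrium is zero contribution and the group total is Σ E_j = 49 + 42 + 59 + 50 = 200.
Each contributed unit returns 1.600 to the group, so the social optimum is full contribution by everyone: group total = 1.600 × 200 = 320.00.
Efficiency loss = (1.600 − 1) × 200 = 120.00.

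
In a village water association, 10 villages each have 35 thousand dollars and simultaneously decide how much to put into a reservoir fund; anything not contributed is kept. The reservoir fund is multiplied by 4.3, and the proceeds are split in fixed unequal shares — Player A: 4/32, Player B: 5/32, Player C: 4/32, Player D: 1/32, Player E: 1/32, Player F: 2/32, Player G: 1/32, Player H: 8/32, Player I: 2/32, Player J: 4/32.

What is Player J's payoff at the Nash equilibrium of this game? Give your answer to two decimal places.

A player with share s gets back 4.3·s per unit contributed, so full contribution is dominant for anyone with s > 1/4.3 = 0.2326 and zero contribution is dominant for anyone below.
Only Player H (8/32) clears that bar, contributing 35; the remaining 9 contribute 0. Total contributed: 35.
Player J keeps 35 and receives 4.3 × 35 × 4/32 = 18.81 from the reservoir fund, for a payoff of 53.81.

53.81 thousand dollars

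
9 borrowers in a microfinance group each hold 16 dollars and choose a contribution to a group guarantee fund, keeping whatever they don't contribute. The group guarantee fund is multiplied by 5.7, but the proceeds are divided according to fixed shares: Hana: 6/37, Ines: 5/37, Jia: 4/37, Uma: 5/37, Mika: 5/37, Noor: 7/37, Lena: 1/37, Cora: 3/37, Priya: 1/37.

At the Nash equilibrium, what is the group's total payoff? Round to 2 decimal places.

219.20 dollars

Each unit j contributes comes back to j as 5.7 × (j's share), so j prefers to contribute only if that share exceeds 1/5.7 = 0.1754; otherwise keeping the unit dominates.
Noor alone (share 7/37) is above the threshold, contributing 16; the remaining 8 contribute 0. Total contributed: 16.
The group guarantee fund pays out 5.7 × 16 = 91.20 in total (split across the unequal shares, but the aggregate is all that matters for the group sum).
The 8 free-riders keep 16 each, adding 128. Group total = 128 + 91.20 = 219.20.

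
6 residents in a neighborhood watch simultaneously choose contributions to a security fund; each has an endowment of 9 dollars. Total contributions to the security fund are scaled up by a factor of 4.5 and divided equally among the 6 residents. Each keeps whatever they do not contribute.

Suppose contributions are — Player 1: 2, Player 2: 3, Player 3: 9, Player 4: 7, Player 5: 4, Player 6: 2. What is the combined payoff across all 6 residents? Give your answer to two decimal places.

148.50 dollars

Total contributed: 2 + 3 + 9 + 7 + 4 + 2 = 27; total kept: 6 × 9 − 27 = 27.
The security fund pays out 4.5 × 27 = 121.50 in aggregate.
Group total = 27 + 121.50 = 148.50.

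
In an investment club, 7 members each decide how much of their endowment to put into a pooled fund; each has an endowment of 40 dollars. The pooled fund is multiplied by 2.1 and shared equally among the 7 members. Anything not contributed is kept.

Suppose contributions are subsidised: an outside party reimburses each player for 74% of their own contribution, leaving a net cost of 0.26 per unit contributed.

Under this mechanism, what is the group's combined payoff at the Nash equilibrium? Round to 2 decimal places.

795.20 dollars

The effective private return per unit is now (2.1/7) / 0.26 = 1.1538 > 1, so every player's dominant strategy flips to full contribution.
So the Nash equilibrium is full contribution by all 7; the group earns 7 × (40 × 0.74 + 2.1 × 40) = 795.20.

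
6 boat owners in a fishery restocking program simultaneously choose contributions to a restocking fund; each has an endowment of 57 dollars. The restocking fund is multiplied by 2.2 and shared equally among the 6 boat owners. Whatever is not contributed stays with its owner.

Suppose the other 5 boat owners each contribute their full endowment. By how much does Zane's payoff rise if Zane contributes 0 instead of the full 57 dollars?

Switching from a contribution of 57 to 0 lets Zane keep an extra 57 dollars, but lowers the restocking fund by 57, which costs Zane their own share of that drop: 2.2/6 × 57 = 20.90.
Net gain = 57 − 20.90 = 36.10. The private return per contributed unit (0.3667) is below 1, so free-riding is indeed the best response regardless of what the others do.

36.10 dollars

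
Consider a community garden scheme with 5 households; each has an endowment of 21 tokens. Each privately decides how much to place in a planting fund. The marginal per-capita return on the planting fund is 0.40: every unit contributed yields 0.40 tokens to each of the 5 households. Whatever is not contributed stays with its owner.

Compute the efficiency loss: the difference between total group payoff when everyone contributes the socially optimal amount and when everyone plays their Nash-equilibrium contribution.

The private return per contributed unit is 0.40 < 1, so contributing 0 is dominant for every player. At the Nash equilibrium everyone keeps their 21, and the group total is 5 × 21 = 105.
Each contributed unit returns 2.000 to the group as a whole (0.40 to each of 5 players), which exceeds 1, so the social optimum is full contribution: group total = 2.000 × 105 = 210.00.
Efficiency loss = 210.00 − 105 = 105.00.

105.00 tokens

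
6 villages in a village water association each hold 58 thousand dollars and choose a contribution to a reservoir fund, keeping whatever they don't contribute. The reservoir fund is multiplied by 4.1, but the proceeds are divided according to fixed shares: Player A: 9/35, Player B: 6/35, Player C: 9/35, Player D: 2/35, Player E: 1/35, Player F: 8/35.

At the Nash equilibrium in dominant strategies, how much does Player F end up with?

166.71 thousand dollars

A player with share s gets back 4.1·s per unit contributed, so full contribution is dominant for anyone with s > 1/4.1 = 0.2439 and zero contribution is dominant for anyone below.
Player A and Player C clear that bar, contributing 58 each; the remaining 4 contribute 0. Total contributed: 116.
Player F keeps 58 and receives 4.1 × 116 × 8/35 = 108.71 from the reservoir fund, for a payoff of 166.71.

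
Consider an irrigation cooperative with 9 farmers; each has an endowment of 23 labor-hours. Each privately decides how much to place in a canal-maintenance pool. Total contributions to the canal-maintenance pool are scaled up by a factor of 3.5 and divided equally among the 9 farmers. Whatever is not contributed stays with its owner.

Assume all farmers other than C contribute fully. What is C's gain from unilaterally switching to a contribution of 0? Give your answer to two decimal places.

Switching from a contribution of 23 to 0 lets C keep an extra 23 labor-hours, but lowers the canal-maintenance pool by 23, which costs C their own share of that drop: 3.5/9 × 23 = 8.94.
Net gain = 23 − 8.94 = 14.06. The private return per contributed unit (0.3889) is below 1, so free-riding is indeed the best response regardless of what the others do.

14.06 labor-hours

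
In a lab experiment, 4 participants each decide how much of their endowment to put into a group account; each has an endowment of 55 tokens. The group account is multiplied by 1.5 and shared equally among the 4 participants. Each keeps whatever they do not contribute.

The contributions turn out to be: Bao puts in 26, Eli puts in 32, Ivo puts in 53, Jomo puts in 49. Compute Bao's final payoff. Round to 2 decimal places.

Total contributed: 26 + 32 + 53 + 49 = 160.
Each receives 1.5 × 160 / 4 = 60.00 from the group account.
Bao keeps 55 − 26 = 29, so Bao's payoff is 29 + 60.00 = 89.00.

89.00 tokens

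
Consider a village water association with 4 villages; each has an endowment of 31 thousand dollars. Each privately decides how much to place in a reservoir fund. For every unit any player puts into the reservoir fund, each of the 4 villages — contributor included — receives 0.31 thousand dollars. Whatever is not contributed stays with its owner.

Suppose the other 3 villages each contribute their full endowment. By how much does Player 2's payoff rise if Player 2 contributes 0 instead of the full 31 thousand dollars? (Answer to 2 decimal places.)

Switching from a contribution of 31 to 0 lets Player 2 keep an extra 31 thousand dollars, but lowers the reservoir fund by 31, which costs Player 2 their own share of that drop: 0.31 × 31 = 9.61.
Net gain = 31 − 9.61 = 21.39. The private return per contributed unit (0.31) is below 1, so free-riding is indeed the best response regardless of what the others do.

21.39 thousand dollars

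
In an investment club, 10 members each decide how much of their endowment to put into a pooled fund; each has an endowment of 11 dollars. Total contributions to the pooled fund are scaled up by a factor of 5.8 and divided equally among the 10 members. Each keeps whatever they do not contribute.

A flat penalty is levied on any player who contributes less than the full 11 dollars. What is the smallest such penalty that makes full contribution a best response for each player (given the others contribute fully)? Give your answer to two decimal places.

4.62 dollars

Given the others contribute fully, the best deviation is to contribute 0 (any partial contribution still incurs the fine and gives up units whose private return 0.5800 is below 1).
Deviating from 11 to 0 saves 11 dollars but forfeits the deviator's share of the drop in the pooled fund: 5.8/10 × 11 = 6.38.
So the deviation gain is 11 − 6.38 = 4.62, and the fine must be at least 4.62 dollars to wipe it out.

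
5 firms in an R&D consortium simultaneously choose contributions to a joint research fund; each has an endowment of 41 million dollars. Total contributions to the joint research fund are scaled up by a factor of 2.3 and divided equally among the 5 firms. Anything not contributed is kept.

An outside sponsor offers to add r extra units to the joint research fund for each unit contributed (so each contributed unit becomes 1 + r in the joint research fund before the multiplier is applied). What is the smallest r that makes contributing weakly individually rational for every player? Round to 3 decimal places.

With matching at rate r, one contributed unit becomes (1 + r) in the joint research fund and returns 2.3 × (1 + r) / 5 to the contributor.
Setting this equal to 1: 1 + r = 5/2.3 = 2.1739.
So the minimum matching rate is r = 2.1739 − 1 = 1.174.

1.174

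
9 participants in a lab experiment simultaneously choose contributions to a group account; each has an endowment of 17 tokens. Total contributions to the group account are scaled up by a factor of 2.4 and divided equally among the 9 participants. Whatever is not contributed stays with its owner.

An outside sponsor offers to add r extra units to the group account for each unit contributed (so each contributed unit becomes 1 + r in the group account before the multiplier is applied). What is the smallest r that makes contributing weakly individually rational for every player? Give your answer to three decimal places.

2.750

With matching at rate r, one contributed unit becomes (1 + r) in the group account and returns 2.4 × (1 + r) / 9 to the contributor.
Setting this equal to 1: 1 + r = 9/2.4 = 3.7500.
So the minimum matching rate is r = 3.7500 − 1 = 2.750.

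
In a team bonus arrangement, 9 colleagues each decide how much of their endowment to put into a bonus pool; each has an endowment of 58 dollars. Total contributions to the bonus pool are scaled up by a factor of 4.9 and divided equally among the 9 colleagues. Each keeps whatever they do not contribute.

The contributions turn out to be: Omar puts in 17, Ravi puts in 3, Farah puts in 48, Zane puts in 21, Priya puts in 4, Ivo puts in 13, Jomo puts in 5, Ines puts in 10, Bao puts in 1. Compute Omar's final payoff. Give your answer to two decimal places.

Total contributed: 17 + 3 + 48 + 21 + 4 + 13 + 5 + 10 + 1 = 122.
Each receives 4.9 × 122 / 9 = 66.42 from the bonus pool.
Omar keeps 58 − 17 = 41, so Omar's payoff is 41 + 66.42 = 107.42.

107.42 dollars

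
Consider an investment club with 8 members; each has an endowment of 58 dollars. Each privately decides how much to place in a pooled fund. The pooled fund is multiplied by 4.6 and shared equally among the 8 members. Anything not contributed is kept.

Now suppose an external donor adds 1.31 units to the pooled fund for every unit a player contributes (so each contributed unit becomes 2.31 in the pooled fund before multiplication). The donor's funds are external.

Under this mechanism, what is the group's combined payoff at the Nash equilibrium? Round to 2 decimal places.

With the mechanism, a contributed unit returns 4.6 × 2.31 / 8 = 1.3283 per unit of net cost to the contributor — now above 1 — so contributing fully is weakly dominant for every player.
At the Nash equilibrium everyone contributes 58. Group total payoff = 4.6 × 2.31 × 464 = 4930.46.

4930.46 dollars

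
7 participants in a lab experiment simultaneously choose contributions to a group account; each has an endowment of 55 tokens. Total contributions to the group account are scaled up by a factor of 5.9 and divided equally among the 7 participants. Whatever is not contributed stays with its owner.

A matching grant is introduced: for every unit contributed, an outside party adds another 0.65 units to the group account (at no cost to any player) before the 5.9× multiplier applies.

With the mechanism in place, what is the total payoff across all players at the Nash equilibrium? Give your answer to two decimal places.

Under the mechanism each unit contributed yields 5.9 × 1.65 / 7 = 1.3907 back to its contributor per unit of net cost, which exceeds 1, making full contribution the dominant choice for everyone.
At the Nash equilibrium everyone contributes 55. Group total payoff = 5.9 × 1.65 × 385 = 3747.98.

3747.98 tokens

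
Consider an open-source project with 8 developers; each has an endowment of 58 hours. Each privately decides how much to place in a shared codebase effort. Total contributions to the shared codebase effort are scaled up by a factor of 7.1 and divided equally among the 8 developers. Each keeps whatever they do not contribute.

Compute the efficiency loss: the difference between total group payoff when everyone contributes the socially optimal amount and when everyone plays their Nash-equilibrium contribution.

2830.40 hours

Each contributed unit returns 7.1/8 = 0.8875 to its contributor — below 1 — so contributing 0 is dominant for every player. At the Nash equilibrium everyone keeps their 58, and the group total is 8 × 58 = 464.
Each contributed unit returns 7.100 to the group as a whole (0.8875 to each of 8 players), which exceeds 1, so the social optimum is full contribution: group total = 7.100 × 464 = 3294.40.
Efficiency loss = 3294.40 − 464 = 2830.40.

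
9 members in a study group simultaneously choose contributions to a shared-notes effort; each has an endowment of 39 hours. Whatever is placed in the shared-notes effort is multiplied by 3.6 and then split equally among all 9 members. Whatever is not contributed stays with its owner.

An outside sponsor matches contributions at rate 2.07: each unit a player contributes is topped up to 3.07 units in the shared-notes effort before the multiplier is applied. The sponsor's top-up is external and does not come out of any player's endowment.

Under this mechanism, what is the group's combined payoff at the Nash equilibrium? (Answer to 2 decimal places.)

3879.25 hours

Under the mechanism each unit contributed yields 3.6 × 3.07 / 9 = 1.2280 back to its contributor per unit of net cost, which exceeds 1, making full contribution the dominant choice for everyone.
At the Nash equilibrium everyone contributes 39. Group total payoff = 3.6 × 3.07 × 351 = 3879.25.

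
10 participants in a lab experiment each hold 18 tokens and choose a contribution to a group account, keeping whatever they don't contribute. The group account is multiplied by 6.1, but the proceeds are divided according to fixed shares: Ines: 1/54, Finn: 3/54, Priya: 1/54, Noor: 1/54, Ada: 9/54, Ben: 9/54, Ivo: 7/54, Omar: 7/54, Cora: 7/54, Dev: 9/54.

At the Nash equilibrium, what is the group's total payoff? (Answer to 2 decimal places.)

455.40 tokens

Player j's private return per contributed unit is 6.1 × (j's share). Contributing is weakly dominant for j when that share is at least 1/6.1 = 0.1639, and contributing 0 is dominant otherwise.
Ada, Ben and Dev are above the threshold, contributing 18 each; the remaining 7 contribute 0. Total contributed: 54.
The group account pays out 6.1 × 54 = 329.40 in total (split across the unequal shares, but the aggregate is all that matters for the group sum).
The 7 free-riders keep 18 each, adding 126. Group total = 126 + 329.40 = 455.40.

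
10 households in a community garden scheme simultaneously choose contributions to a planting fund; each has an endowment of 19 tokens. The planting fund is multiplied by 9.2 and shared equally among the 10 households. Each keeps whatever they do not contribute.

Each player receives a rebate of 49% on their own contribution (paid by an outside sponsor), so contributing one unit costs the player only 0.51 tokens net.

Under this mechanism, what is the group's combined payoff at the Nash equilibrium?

With the mechanism, a contributed unit returns (9.2/10) / 0.51 = 1.8039 per unit of net cost to the contributor — now above 1 — so contributing fully is weakly dominant for every player.
At the Nash equilibrium everyone contributes 19. Group total payoff = 10 × (19 × 0.49 + 9.2 × 19) = 1841.10.

1841.10 tokens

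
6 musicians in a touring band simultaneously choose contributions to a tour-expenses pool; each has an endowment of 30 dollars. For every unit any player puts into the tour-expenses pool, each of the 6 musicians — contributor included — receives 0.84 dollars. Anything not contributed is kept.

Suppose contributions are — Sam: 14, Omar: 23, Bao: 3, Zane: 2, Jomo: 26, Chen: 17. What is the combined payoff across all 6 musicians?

Total contributed: 14 + 23 + 3 + 2 + 26 + 17 = 85; total kept: 6 × 30 − 85 = 95.
The tour-expenses pool pays out 0.84 × 6 × 85 = 428.40 in aggregate.
Group total = 95 + 428.40 = 523.40.

523.40 dollars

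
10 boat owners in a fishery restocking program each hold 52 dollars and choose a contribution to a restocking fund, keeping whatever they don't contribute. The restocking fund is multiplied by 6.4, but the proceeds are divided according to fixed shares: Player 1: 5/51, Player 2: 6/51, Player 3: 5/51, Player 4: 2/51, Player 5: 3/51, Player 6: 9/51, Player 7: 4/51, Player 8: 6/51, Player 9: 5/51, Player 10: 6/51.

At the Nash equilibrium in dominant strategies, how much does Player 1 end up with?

84.63 dollars

Each unit j contributes comes back to j as 6.4 × (j's share), so j prefers to contribute only if that share exceeds 1/6.4 = 0.1563; otherwise keeping the unit dominates.
The only share above 0.1563 is Player 6's 9/51, contributing 52; the remaining 9 contribute 0. Total contributed: 52.
Player 1 keeps 52 and receives 6.4 × 52 × 5/51 = 32.63 from the restocking fund, for a payoff of 84.63.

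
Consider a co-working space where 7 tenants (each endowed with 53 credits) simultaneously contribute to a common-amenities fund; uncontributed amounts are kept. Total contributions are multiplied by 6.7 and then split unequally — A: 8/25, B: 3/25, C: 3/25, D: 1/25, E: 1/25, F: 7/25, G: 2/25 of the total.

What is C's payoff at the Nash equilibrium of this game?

Player j's private return per contributed unit is 6.7 × (j's share). Contributing is weakly dominant for j when that share is at least 1/6.7 = 0.1493, and contributing 0 is dominant otherwise.
The shares above 0.1493 belong to A and F, contributing 53 each; the remaining 5 contribute 0. Total contributed: 106.
C keeps 53 and receives 6.7 × 106 × 3/25 = 85.22 from the common-amenities fund, for a payoff of 138.22.

138.22 credits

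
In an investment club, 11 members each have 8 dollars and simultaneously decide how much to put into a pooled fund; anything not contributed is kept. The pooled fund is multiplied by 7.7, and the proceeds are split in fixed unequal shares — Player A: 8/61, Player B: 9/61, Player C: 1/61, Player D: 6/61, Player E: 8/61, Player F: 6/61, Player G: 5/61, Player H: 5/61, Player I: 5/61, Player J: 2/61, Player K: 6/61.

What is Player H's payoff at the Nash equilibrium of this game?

23.15 dollars

A player with share s gets back 7.7·s per unit contributed, so full contribution is dominant for anyone with s > 1/7.7 = 0.1299 and zero contribution is dominant for anyone below.
The shares above 0.1299 belong to Player A, Player B and Player E, contributing 8 each; the remaining 8 contribute 0. Total contributed: 24.
Player H keeps 8 and receives 7.7 × 24 × 5/61 = 15.15 from the pooled fund, for a payoff of 23.15.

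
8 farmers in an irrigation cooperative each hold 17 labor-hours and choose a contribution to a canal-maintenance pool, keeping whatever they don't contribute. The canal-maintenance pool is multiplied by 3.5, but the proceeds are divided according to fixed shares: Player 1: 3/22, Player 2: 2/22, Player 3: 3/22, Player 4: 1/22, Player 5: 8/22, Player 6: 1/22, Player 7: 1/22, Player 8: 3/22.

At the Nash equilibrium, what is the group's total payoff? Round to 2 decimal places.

178.50 labor-hours

A player with share s gets back 3.5·s per unit contributed, so full contribution is dominant for anyone with s > 1/3.5 = 0.2857 and zero contribution is dominant for anyone below.
The only share above 0.2857 is Player 5's 8/22, contributing 17; the remaining 7 contribute 0. Total contributed: 17.
The canal-maintenance pool pays out 3.5 × 17 = 59.50 in total (split across the unequal shares, but the aggregate is all that matters for the group sum).
The 7 free-riders keep 17 each, adding 119. Group total = 119 + 59.50 = 178.50.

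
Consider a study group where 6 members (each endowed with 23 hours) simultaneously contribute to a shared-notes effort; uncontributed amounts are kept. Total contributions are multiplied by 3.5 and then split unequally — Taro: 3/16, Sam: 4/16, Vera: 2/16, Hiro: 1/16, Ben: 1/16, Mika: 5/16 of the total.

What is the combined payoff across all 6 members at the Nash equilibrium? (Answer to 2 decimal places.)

A player with share s gets back 3.5·s per unit contributed, so full contribution is dominant for anyone with s > 1/3.5 = 0.2857 and zero contribution is dominant for anyone below.
Only Mika (5/16) clears that bar, contributing 23; the remaining 5 contribute 0. Total contributed: 23.
The shared-notes effort pays out 3.5 × 23 = 80.50 in total (split across the unequal shares, but the aggregate is all that matters for the group sum).
The 5 free-riders keep 23 each, adding 115. Group total = 115 + 80.50 = 195.50.

195.50 hours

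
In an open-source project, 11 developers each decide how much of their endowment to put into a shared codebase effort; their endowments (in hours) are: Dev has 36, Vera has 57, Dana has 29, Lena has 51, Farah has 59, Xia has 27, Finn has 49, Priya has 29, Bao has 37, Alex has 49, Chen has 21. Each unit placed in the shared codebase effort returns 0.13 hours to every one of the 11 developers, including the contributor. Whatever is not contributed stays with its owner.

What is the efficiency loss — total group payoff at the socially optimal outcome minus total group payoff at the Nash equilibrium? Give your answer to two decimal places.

190.92 hours

The private return per contributed unit is 0.13 < 1 for everyone, so the Nash equilibrium is zero contribution and the group total is Σ E_j = 36 + 57 + 29 + 51 + 59 + 27 + 49 + 29 + 37 + 49 + 21 = 444.
Each contributed unit returns 1.430 to the group, so the social optimum is full contribution by everyone: group total = 1.430 × 444 = 634.92.
Efficiency loss = (1.430 − 1) × 444 = 190.92.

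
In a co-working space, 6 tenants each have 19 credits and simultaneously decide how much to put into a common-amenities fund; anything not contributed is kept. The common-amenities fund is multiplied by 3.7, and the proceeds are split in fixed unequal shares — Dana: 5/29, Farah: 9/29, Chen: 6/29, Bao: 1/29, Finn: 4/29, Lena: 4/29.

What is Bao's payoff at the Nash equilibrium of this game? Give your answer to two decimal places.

21.42 credits

For player j, contributing a unit is worthwhile iff 3.7 × (j's share) ≥ 1, i.e. iff j's share is at least 0.2703.
Only Farah (9/29) clears that bar, contributing 19; the remaining 5 contribute 0. Total contributed: 19.
Bao keeps 19 and receives 3.7 × 19 × 1/29 = 2.42 from the common-amenities fund, for a payoff of 21.42.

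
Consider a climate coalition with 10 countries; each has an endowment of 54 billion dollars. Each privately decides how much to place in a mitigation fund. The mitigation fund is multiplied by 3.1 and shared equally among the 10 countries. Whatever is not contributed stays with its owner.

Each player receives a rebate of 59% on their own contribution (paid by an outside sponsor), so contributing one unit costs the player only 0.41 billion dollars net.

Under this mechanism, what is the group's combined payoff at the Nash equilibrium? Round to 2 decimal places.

The effective private return is (3.1/10) / 0.41 = 0.7561, which is still under 1, so the mechanism doesn't change anyone's dominant strategy: zero contribution.
Everyone keeps their endowment and the group total is 10 × 54 = 540.

540.00 billion dollars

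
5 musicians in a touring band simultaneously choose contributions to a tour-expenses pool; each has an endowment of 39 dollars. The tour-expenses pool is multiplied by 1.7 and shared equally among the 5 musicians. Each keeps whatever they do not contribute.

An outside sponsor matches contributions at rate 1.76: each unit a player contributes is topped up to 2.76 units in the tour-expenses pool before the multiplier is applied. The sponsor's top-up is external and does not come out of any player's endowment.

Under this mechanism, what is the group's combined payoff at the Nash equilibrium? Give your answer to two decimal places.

Even with the mechanism, each unit contributed returns only 1.7 × 2.76 / 5 = 0.9384 per unit of net cost, so contributing nothing is still dominant.
Everyone keeps their endowment and the group total is 5 × 39 = 195.

195.00 dollars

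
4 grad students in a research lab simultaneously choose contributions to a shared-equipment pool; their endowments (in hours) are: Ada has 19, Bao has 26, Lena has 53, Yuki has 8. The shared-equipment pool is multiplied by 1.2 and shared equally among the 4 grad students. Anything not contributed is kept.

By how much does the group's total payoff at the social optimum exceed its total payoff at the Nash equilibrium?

The private return per contributed unit is 1.2/4 = 0.3000 < 1 for every player regardless of endowment, so the Nash equilibrium is zero contribution and the group total is Σ E_j = 19 + 26 + 53 + 8 = 106.
Each contributed unit returns 1.200 to the group, so the social optimum is full contribution by everyone: group total = 1.200 × 106 = 127.20.
Efficiency loss = (1.200 − 1) × 106 = 21.20.

21.20 hours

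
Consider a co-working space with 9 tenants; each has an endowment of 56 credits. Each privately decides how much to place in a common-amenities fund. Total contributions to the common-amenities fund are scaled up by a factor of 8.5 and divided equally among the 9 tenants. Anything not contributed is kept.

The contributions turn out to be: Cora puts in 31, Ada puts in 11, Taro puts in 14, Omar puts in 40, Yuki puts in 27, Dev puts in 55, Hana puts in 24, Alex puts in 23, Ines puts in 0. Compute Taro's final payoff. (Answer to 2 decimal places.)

254.50 credits

Total contributed: 31 + 11 + 14 + 40 + 27 + 55 + 24 + 23 + 0 = 225.
Each receives 8.5 × 225 / 9 = 212.50 from the common-amenities fund.
Taro keeps 56 − 14 = 42, so Taro's payoff is 42 + 212.50 = 254.50.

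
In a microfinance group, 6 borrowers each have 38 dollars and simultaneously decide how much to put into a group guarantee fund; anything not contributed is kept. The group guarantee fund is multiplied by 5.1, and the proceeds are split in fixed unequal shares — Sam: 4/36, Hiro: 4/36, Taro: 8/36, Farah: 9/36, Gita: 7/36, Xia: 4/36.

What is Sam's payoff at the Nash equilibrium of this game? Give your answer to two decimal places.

Player j's private return per contributed unit is 5.1 × (j's share). Contributing is weakly dominant for j when that share is at least 1/5.1 = 0.1961, and contributing 0 is dominant otherwise.
Taro and Farah are above the threshold, contributing 38 each; the remaining 4 contribute 0. Total contributed: 76.
Sam keeps 38 and receives 5.1 × 76 × 4/36 = 43.07 from the group guarantee fund, for a payoff of 81.07.

81.07 dollars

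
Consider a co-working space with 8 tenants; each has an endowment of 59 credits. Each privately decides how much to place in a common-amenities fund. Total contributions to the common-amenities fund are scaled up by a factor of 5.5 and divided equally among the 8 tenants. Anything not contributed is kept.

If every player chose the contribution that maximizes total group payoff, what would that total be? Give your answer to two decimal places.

2596.00 credits

Each contributed unit returns 5.500 to the group as a whole (0.6875 to each of 8 players), which exceeds 1, so the social optimum is full contribution: group total = 5.500 × 472 = 2596.00.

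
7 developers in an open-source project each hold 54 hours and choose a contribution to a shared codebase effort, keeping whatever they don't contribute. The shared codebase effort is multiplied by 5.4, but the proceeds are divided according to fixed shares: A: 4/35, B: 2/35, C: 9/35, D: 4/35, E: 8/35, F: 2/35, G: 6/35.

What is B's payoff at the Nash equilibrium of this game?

A player with share s gets back 5.4·s per unit contributed, so full contribution is dominant for anyone with s > 1/5.4 = 0.1852 and zero contribution is dominant for anyone below.
The shares above 0.1852 belong to C and E, contributing 54 each; the remaining 5 contribute 0. Total contributed: 108.
B keeps 54 and receives 5.4 × 108 × 2/35 = 33.33 from the shared codebase effort, for a payoff of 87.33.

87.33 hours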